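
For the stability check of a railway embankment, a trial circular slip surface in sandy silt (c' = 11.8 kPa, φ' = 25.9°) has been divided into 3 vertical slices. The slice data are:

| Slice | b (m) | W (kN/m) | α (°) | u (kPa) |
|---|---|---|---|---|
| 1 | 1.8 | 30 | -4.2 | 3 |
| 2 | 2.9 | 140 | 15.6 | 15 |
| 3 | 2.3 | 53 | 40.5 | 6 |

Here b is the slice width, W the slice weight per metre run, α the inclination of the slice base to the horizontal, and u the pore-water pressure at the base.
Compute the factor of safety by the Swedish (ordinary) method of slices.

Ordinary method of slices: FS = Σ[c'·Δl_i + (W_i cosα_i − u_i·Δl_i)·tanφ'] / Σ W_i sinα_i, with Δl_i = b_i / cosα_i.
Slice 1: Δl = 1.8/cos(-4.2°) = 1.805 m; N'_1 = 30·cos(-4.2°) − 3·1.805 = 24.5; c'Δl = 21.30; W sinα = -2.2
Slice 2: Δl = 2.9/cos15.6° = 3.011 m; N'_2 = 140·cos15.6° − 15·3.011 = 89.7; c'Δl = 35.53; W sinα = 37.6
Slice 3: Δl = 2.3/cos40.5° = 3.025 m; N'_3 = 53·cos40.5° − 6·3.025 = 22.2; c'Δl = 35.69; W sinα = 34.4
Σc'Δl = 92.5 kN/m; ΣN' = 136.3 kN/m; ΣW sinα = 69.9 kN/m
Resisting = 92.5 + 136.3·tan25.9° = 92.5 + 66.2 = 158.7 kN/m
FS = 158.7 / 69.9 = 2.272

FS = 2.27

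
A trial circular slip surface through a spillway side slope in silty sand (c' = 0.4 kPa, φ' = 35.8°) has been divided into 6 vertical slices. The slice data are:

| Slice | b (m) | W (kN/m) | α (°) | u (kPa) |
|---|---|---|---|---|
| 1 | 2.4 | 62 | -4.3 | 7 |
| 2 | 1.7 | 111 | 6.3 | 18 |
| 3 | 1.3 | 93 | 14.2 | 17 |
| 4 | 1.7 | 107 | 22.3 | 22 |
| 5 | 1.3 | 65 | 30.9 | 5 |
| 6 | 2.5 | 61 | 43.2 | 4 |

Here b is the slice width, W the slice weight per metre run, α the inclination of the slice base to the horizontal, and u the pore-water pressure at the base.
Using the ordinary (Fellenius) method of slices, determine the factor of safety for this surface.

FS = 1.66

Ordinary method of slices: FS = Σ[c'·Δl_i + (W_i cosα_i − u_i·Δl_i)·tanφ'] / Σ W_i sinα_i, with Δl_i = b_i / cosα_i.
Slice 1: Δl = 2.4/cos(-4.3°) = 2.407 m; N'_1 = 62·cos(-4.3°) − 7·2.407 = 45.0; c'Δl = 0.96; W sinα = -4.6
Slice 2: Δl = 1.7/cos6.3° = 1.710 m; N'_2 = 111·cos6.3° − 18·1.710 = 79.5; c'Δl = 0.68; W sinα = 12.2
Slice 3: Δl = 1.3/cos14.2° = 1.341 m; N'_3 = 93·cos14.2° − 17·1.341 = 67.4; c'Δl = 0.54; W sinα = 22.8
Slice 4: Δl = 1.7/cos22.3° = 1.837 m; N'_4 = 107·cos22.3° − 22·1.837 = 58.6; c'Δl = 0.73; W sinα = 40.6
Slice 5: Δl = 1.3/cos30.9° = 1.515 m; N'_5 = 65·cos30.9° − 5·1.515 = 48.2; c'Δl = 0.61; W sinα = 33.4
Slice 6: Δl = 2.5/cos43.2° = 3.430 m; N'_6 = 61·cos43.2° − 4·3.430 = 30.7; c'Δl = 1.37; W sinα = 41.8
Σc'Δl = 4.9 kN/m; ΣN' = 329.4 kN/m; ΣW sinα = 146.1 kN/m
Resisting = 4.9 + 329.4·tan35.8° = 4.9 + 237.6 = 242.5 kN/m
FS = 242.5 / 146.1 = 1.660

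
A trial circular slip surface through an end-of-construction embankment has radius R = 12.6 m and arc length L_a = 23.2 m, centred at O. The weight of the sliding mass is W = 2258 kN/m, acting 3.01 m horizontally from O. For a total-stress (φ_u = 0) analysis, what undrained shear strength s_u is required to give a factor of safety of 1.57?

s_u = 36.5 kPa

FS = s_u·L_a·R / (W·d), so s_u = FS·W·d / (L_a·R).
s_u = 1.57·2258·3.01 / (23.20·12.6) = 10670.6 / 292.32 = 36.50 kPa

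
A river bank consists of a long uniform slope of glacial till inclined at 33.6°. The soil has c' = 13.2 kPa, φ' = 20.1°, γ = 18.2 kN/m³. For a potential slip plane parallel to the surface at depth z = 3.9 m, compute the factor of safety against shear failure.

FS = 0.95

For an infinite slope with a slip plane parallel to the surface (no pore pressure): FS = [c' + γz cos²β tanφ'] / [γz sinβ cosβ].
γz = 18.2·3.9 = 70.98 kN/m²
Numerator = 13.2 + 70.98·cos²33.6°·tan20.1° = 13.2 + 70.98·0.6938·0.3659 = 31.220 kPa
Denominator = 70.98·sin33.6°·cos33.6° = 70.98·0.5534·0.8329 = 32.717 kPa
FS = 31.220 / 32.717 = 0.954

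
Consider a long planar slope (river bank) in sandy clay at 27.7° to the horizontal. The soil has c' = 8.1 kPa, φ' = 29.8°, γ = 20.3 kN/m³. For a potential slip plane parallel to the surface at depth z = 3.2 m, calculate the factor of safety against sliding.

For an infinite slope with a slip plane parallel to the surface (no pore pressure): FS = [c' + γz cos²β tanφ'] / [γz sinβ cosβ].
γz = 20.3·3.2 = 64.96 kN/m²
Numerator = 8.1 + 64.96·cos²27.7°·tan29.8° = 8.1 + 64.96·0.7839·0.5727 = 37.264 kPa
Denominator = 64.96·sin27.7°·cos27.7° = 64.96·0.4648·0.8854 = 26.735 kPa
FS = 37.264 / 26.735 = 1.394

FS = 1.39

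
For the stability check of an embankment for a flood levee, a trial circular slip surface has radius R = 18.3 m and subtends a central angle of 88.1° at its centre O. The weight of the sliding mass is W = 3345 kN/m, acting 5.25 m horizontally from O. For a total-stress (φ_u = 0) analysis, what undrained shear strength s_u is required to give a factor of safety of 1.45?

FS = s_u·L_a·R / (W·d), so s_u = FS·W·d / (L_a·R).
Arc length L_a = R·θ = 18.3·(88.1°·π/180) = 18.3·1.5376 = 28.14 m
s_u = 1.45·3345·5.25 / (28.14·18.3) = 25463.8 / 514.94 = 49.45 kPa

s_u = 49.5 kPa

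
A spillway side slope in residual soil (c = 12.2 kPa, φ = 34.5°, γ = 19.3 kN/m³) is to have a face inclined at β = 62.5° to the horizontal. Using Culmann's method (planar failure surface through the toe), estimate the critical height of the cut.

Culmann's analysis gives the critical failure plane at α_cr = (β + φ)/2 = (62.5 + 34.5)/2 = 48.5°, and the critical height
H_c = (4c/γ) · sinβ cosφ / [1 − cos(β − φ)]
    = (4·12.2/19.3) · sin62.5°·cos34.5° / [1 − cos(28.0°)]
    = 2.528 · 0.8870·0.8241 / [1 − 0.8829]
    = 2.528 · 0.7310 / 0.1171
    = 15.79 m

H_c = 15.79 m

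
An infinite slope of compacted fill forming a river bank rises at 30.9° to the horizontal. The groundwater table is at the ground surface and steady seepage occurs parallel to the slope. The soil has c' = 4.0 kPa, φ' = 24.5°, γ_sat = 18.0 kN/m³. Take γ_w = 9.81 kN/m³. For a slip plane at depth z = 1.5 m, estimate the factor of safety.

With seepage parallel to the slope and the water table at the surface, the effective normal stress on the slip plane uses the buoyant unit weight γ' = γ_sat − γ_w while the driving shear stress uses γ_sat:
FS = [c' + γ' z cos²β tanφ'] / [γ_sat z sinβ cosβ]
γ' = 18.0 − 9.81 = 8.19 kN/m³
Numerator = 4.0 + 8.19·1.5·cos²30.9°·tan24.5° = 4.0 + 8.19·1.5·0.7363·0.4557 = 8.122 kPa
Denominator = 18.0·1.5·sin30.9°·cos30.9° = 18.0·1.5·0.5135·0.8581 = 11.898 kPa
FS = 8.122 / 11.898 = 0.683

FS = 0.68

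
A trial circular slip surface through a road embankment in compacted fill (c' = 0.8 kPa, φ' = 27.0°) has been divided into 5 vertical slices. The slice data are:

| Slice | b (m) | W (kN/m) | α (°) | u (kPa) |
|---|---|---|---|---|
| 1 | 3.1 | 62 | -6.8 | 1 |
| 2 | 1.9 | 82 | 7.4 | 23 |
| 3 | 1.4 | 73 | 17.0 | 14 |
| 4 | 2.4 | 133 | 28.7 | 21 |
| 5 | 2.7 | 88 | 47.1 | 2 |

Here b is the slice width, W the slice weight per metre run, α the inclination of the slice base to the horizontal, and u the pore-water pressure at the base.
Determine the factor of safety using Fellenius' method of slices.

Ordinary method of slices: FS = Σ[c'·Δl_i + (W_i cosα_i − u_i·Δl_i)·tanφ'] / Σ W_i sinα_i, with Δl_i = b_i / cosα_i.
Slice 1: Δl = 3.1/cos(-6.8°) = 3.122 m; N'_1 = 62·cos(-6.8°) − 1·3.122 = 58.4; c'Δl = 2.50; W sinα = -7.3
Slice 2: Δl = 1.9/cos7.4° = 1.916 m; N'_2 = 82·cos7.4° − 23·1.916 = 37.3; c'Δl = 1.53; W sinα = 10.6
Slice 3: Δl = 1.4/cos17.0° = 1.464 m; N'_3 = 73·cos17.0° − 14·1.464 = 49.3; c'Δl = 1.17; W sinα = 21.3
Slice 4: Δl = 2.4/cos28.7° = 2.736 m; N'_4 = 133·cos28.7° − 21·2.736 = 59.2; c'Δl = 2.19; W sinα = 63.9
Slice 5: Δl = 2.7/cos47.1° = 3.966 m; N'_5 = 88·cos47.1° − 2·3.966 = 52.0; c'Δl = 3.17; W sinα = 64.5
Σc'Δl = 10.6 kN/m; ΣN' = 256.2 kN/m; ΣW sinα = 152.9 kN/m
Resisting = 10.6 + 256.2·tan27.0° = 10.6 + 130.5 = 141.1 kN/m
FS = 141.1 / 152.9 = 0.923

FS = 0.92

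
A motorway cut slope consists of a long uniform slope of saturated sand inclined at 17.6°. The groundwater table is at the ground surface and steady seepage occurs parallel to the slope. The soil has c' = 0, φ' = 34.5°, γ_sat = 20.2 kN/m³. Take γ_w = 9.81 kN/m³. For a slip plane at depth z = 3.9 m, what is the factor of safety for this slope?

FS = 1.11

With seepage parallel to the slope and the water table at the surface, the effective normal stress on the slip plane uses the buoyant unit weight γ' = γ_sat − γ_w while the driving shear stress uses γ_sat:
FS = [c' + γ' z cos²β tanφ'] / [γ_sat z sinβ cosβ]
(For c' = 0 this reduces to FS = (γ'/γ_sat)·tanφ'/tanβ.)
γ' = 20.2 − 9.81 = 10.39 kN/m³
Numerator = 0.0 + 10.39·3.9·cos²17.6°·tan34.5° = 0.0 + 10.39·3.9·0.9086·0.6873 = 25.303 kPa
Denominator = 20.2·3.9·sin17.6°·cos17.6° = 20.2·3.9·0.3024·0.9532 = 22.706 kPa
FS = 25.303 / 22.706 = 1.114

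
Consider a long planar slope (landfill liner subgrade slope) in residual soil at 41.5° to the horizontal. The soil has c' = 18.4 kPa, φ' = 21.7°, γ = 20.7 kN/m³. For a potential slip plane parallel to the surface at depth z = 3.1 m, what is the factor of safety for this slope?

For an infinite slope with a slip plane parallel to the surface (no pore pressure): FS = [c' + γz cos²β tanφ'] / [γz sinβ cosβ].
γz = 20.7·3.1 = 64.17 kN/m²
Numerator = 18.4 + 64.17·cos²41.5°·tan21.7° = 18.4 + 64.17·0.5609·0.3979 = 32.724 kPa
Denominator = 64.17·sin41.5°·cos41.5° = 64.17·0.6626·0.7490 = 31.846 kPa
FS = 32.724 / 31.846 = 1.028

FS = 1.03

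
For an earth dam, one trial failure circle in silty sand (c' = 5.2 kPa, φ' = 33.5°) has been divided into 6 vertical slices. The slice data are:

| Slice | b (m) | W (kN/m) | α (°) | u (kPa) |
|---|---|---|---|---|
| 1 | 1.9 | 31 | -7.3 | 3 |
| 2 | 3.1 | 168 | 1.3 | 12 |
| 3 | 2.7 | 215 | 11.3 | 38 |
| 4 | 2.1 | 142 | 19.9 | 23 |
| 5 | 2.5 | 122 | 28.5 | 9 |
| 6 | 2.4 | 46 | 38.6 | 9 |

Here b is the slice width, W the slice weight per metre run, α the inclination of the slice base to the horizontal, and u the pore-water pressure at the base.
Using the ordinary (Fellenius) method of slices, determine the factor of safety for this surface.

Ordinary method of slices: FS = Σ[c'·Δl_i + (W_i cosα_i − u_i·Δl_i)·tanφ'] / Σ W_i sinα_i, with Δl_i = b_i / cosα_i.
Slice 1: Δl = 1.9/cos(-7.3°) = 1.916 m; N'_1 = 31·cos(-7.3°) − 3·1.916 = 25.0; c'Δl = 9.96; W sinα = -3.9
Slice 2: Δl = 3.1/cos1.3° = 3.101 m; N'_2 = 168·cos1.3° − 12·3.101 = 130.7; c'Δl = 16.12; W sinα = 3.8
Slice 3: Δl = 2.7/cos11.3° = 2.753 m; N'_3 = 215·cos11.3° − 38·2.753 = 106.2; c'Δl = 14.32; W sinα = 42.1
Slice 4: Δl = 2.1/cos19.9° = 2.233 m; N'_4 = 142·cos19.9° − 23·2.233 = 82.2; c'Δl = 11.61; W sinα = 48.3
Slice 5: Δl = 2.5/cos28.5° = 2.845 m; N'_5 = 122·cos28.5° − 9·2.845 = 81.6; c'Δl = 14.79; W sinα = 58.2
Slice 6: Δl = 2.4/cos38.6° = 3.071 m; N'_6 = 46·cos38.6° − 9·3.071 = 8.3; c'Δl = 15.97; W sinα = 28.7
Σc'Δl = 82.8 kN/m; ΣN' = 434.0 kN/m; ΣW sinα = 177.2 kN/m
Resisting = 82.8 + 434.0·tan33.5° = 82.8 + 287.3 = 370.1 kN/m
FS = 370.1 / 177.2 = 2.088

FS = 2.09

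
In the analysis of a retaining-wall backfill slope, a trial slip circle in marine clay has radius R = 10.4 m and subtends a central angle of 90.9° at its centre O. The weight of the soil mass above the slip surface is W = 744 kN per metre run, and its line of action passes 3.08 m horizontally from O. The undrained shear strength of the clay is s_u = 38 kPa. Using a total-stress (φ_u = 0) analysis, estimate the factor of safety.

FS = 2.85

Taking moments about the centre O, the resisting moment is provided by the undrained shear strength acting along the arc:
Arc length L_a = R·θ = 10.4·(90.9°·π/180) = 10.4·1.5865 = 16.50 m
M_R = s_u·L_a·R = 38·16.50·10.4 = 6520.7 kN·m/m
M_D = W·d = 744·3.08 = 2291.5 kN·m/m
FS = M_R / M_D = 6520.7 / 2291.5 = 2.846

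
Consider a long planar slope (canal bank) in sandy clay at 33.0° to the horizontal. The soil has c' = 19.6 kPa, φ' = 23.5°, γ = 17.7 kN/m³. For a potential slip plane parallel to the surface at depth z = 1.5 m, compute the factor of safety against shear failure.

For an infinite slope with a slip plane parallel to the surface (no pore pressure): FS = [c' + γz cos²β tanφ'] / [γz sinβ cosβ].
γz = 17.7·1.5 = 26.55 kN/m²
Numerator = 19.6 + 26.55·cos²33.0°·tan23.5° = 19.6 + 26.55·0.7034·0.4348 = 27.720 kPa
Denominator = 26.55·sin33.0°·cos33.0° = 26.55·0.5446·0.8387 = 12.127 kPa
FS = 27.720 / 12.127 = 2.286

FS = 2.29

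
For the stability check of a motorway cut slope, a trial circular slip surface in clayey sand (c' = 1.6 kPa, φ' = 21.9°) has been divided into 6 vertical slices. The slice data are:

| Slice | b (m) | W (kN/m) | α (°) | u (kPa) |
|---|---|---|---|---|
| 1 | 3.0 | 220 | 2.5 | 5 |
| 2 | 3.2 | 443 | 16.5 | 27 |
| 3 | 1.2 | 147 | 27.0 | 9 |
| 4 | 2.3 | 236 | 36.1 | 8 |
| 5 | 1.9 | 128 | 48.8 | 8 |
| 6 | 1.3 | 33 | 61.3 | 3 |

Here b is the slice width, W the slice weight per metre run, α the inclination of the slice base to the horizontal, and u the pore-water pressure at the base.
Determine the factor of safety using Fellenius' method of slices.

Ordinary method of slices: FS = Σ[c'·Δl_i + (W_i cosα_i − u_i·Δl_i)·tanφ'] / Σ W_i sinα_i, with Δl_i = b_i / cosα_i.
Slice 1: Δl = 3.0/cos2.5° = 3.003 m; N'_1 = 220·cos2.5° − 5·3.003 = 204.8; c'Δl = 4.80; W sinα = 9.6
Slice 2: Δl = 3.2/cos16.5° = 3.337 m; N'_2 = 443·cos16.5° − 27·3.337 = 334.6; c'Δl = 5.34; W sinα = 125.8
Slice 3: Δl = 1.2/cos27.0° = 1.347 m; N'_3 = 147·cos27.0° − 9·1.347 = 118.9; c'Δl = 2.15; W sinα = 66.7
Slice 4: Δl = 2.3/cos36.1° = 2.847 m; N'_4 = 236·cos36.1° − 8·2.847 = 167.9; c'Δl = 4.55; W sinα = 139.1
Slice 5: Δl = 1.9/cos48.8° = 2.885 m; N'_5 = 128·cos48.8° − 8·2.885 = 61.2; c'Δl = 4.62; W sinα = 96.3
Slice 6: Δl = 1.3/cos61.3° = 2.707 m; N'_6 = 33·cos61.3° − 3·2.707 = 7.7; c'Δl = 4.33; W sinα = 28.9
Σc'Δl = 25.8 kN/m; ΣN' = 895.2 kN/m; ΣW sinα = 466.5 kN/m
Resisting = 25.8 + 895.2·tan21.9° = 25.8 + 359.8 = 385.7 kN/m
FS = 385.7 / 466.5 = 0.827

FS = 0.83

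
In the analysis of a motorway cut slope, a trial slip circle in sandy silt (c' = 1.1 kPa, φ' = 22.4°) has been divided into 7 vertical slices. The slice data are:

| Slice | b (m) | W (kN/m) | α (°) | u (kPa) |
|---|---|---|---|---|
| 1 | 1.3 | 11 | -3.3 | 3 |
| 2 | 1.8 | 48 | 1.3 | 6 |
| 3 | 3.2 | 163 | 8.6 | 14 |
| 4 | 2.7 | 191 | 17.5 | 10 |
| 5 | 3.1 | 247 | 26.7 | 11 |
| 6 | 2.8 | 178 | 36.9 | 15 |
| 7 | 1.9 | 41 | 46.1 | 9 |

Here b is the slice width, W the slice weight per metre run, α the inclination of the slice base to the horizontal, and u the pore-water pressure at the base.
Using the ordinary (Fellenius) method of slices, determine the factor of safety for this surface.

FS = 0.80

Ordinary method of slices: FS = Σ[c'·Δl_i + (W_i cosα_i − u_i·Δl_i)·tanφ'] / Σ W_i sinα_i, with Δl_i = b_i / cosα_i.
Slice 1: Δl = 1.3/cos(-3.3°) = 1.302 m; N'_1 = 11·cos(-3.3°) − 3·1.302 = 7.1; c'Δl = 1.43; W sinα = -0.6
Slice 2: Δl = 1.8/cos1.3° = 1.800 m; N'_2 = 48·cos1.3° − 6·1.800 = 37.2; c'Δl = 1.98; W sinα = 1.1
Slice 3: Δl = 3.2/cos8.6° = 3.236 m; N'_3 = 163·cos8.6° − 14·3.236 = 115.9; c'Δl = 3.56; W sinα = 24.4
Slice 4: Δl = 2.7/cos17.5° = 2.831 m; N'_4 = 191·cos17.5° − 10·2.831 = 153.8; c'Δl = 3.11; W sinα = 57.4
Slice 5: Δl = 3.1/cos26.7° = 3.470 m; N'_5 = 247·cos26.7° − 11·3.470 = 182.5; c'Δl = 3.82; W sinα = 111.0
Slice 6: Δl = 2.8/cos36.9° = 3.501 m; N'_6 = 178·cos36.9° − 15·3.501 = 89.8; c'Δl = 3.85; W sinα = 106.9
Slice 7: Δl = 1.9/cos46.1° = 2.740 m; N'_7 = 41·cos46.1° − 9·2.740 = 3.8; c'Δl = 3.01; W sinα = 29.5
Σc'Δl = 20.8 kN/m; ΣN' = 590.1 kN/m; ΣW sinα = 329.7 kN/m
Resisting = 20.8 + 590.1·tan22.4° = 20.8 + 243.2 = 264.0 kN/m
FS = 264.0 / 329.7 = 0.801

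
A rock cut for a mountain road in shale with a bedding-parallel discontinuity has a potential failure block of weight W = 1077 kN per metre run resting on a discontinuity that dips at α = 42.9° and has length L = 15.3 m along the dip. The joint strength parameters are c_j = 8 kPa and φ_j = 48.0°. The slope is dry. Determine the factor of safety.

FS = 1.36

Resolving the block weight along and normal to the plane and applying the Mohr–Coulomb strength on the joint:
N' = W cosα = 1077·cos42.9° = 788.9 kN/m
Driving force T = W sinα = 1077·sin42.9° = 733.1 kN/m
Resisting force R = c_j·L + N'·tanφ_j = 8·15.3 + 788.9·tan48.0° = 122.4 + 876.2 = 998.6 kN/m
FS = R / T = 998.6 / 733.1 = 1.362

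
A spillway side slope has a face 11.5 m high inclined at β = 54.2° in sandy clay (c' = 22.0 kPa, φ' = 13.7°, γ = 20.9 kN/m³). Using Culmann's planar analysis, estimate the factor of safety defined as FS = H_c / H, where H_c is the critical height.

H_c = (4c'/γ) · sinβ cosφ' / [1 − cos(β − φ')]
    = (4·22.0/20.9) · sin54.2°·cos13.7° / [1 − cos40.5°]
    = 4.211 · 0.7880 / 0.2396 = 13.85 m
FS = H_c / H = 13.85 / 11.5 = 1.204

FS = 1.20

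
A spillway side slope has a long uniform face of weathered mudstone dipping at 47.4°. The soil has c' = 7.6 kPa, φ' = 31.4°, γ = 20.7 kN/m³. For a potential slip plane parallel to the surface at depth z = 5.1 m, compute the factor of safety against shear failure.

For an infinite slope with a slip plane parallel to the surface (no pore pressure): FS = [c' + γz cos²β tanφ'] / [γz sinβ cosβ].
γz = 20.7·5.1 = 105.57 kN/m²
Numerator = 7.6 + 105.57·cos²47.4°·tan31.4° = 7.6 + 105.57·0.4582·0.6104 = 37.124 kPa
Denominator = 105.57·sin47.4°·cos47.4° = 105.57·0.7361·0.6769 = 52.600 kPa
FS = 37.124 / 52.600 = 0.706

FS = 0.71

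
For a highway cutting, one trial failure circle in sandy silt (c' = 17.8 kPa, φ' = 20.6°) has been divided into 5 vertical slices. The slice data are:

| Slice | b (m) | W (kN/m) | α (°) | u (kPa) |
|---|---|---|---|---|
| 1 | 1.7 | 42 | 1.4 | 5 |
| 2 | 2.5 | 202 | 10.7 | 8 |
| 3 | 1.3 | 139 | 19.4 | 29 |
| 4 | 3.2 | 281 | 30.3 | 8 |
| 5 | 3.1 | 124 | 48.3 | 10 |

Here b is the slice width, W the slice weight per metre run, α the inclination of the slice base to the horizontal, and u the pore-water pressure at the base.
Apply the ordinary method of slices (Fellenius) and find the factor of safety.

Ordinary method of slices: FS = Σ[c'·Δl_i + (W_i cosα_i − u_i·Δl_i)·tanφ'] / Σ W_i sinα_i, with Δl_i = b_i / cosα_i.
Slice 1: Δl = 1.7/cos1.4° = 1.701 m; N'_1 = 42·cos1.4° − 5·1.701 = 33.5; c'Δl = 30.27; W sinα = 1.0
Slice 2: Δl = 2.5/cos10.7° = 2.544 m; N'_2 = 202·cos10.7° − 8·2.544 = 178.1; c'Δl = 45.29; W sinα = 37.5
Slice 3: Δl = 1.3/cos19.4° = 1.378 m; N'_3 = 139·cos19.4° − 29·1.378 = 91.1; c'Δl = 24.53; W sinα = 46.2
Slice 4: Δl = 3.2/cos30.3° = 3.706 m; N'_4 = 281·cos30.3° − 8·3.706 = 213.0; c'Δl = 65.97; W sinα = 141.8
Slice 5: Δl = 3.1/cos48.3° = 4.660 m; N'_5 = 124·cos48.3° − 10·4.660 = 35.9; c'Δl = 82.95; W sinα = 92.6
Σc'Δl = 249.0 kN/m; ΣN' = 551.6 kN/m; ΣW sinα = 319.1 kN/m
Resisting = 249.0 + 551.6·tan20.6° = 249.0 + 207.3 = 456.3 kN/m
FS = 456.3 / 319.1 = 1.430

FS = 1.43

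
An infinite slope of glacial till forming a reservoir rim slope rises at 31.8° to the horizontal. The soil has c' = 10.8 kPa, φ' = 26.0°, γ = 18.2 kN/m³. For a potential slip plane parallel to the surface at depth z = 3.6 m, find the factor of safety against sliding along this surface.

For an infinite slope with a slip plane parallel to the surface (no pore pressure): FS = [c' + γz cos²β tanφ'] / [γz sinβ cosβ].
γz = 18.2·3.6 = 65.52 kN/m²
Numerator = 10.8 + 65.52·cos²31.8°·tan26.0° = 10.8 + 65.52·0.7223·0.4877 = 33.883 kPa
Denominator = 65.52·sin31.8°·cos31.8° = 65.52·0.5270·0.8499 = 29.344 kPa
FS = 33.883 / 29.344 = 1.155

FS = 1.15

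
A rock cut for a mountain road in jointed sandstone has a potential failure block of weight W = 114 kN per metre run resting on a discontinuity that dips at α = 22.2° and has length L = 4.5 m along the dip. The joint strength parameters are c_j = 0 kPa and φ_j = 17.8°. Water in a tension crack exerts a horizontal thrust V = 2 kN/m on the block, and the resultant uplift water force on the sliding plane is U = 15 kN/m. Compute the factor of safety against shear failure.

Resolving the block weight along and normal to the plane and applying the Mohr–Coulomb strength on the joint:
N' = W cosα − U − V sinα = 114·cos22.2° − 15 − 2·sin22.2° = 89.8 kN/m
Driving force T = W sinα + V cosα = 114·sin22.2° + 2·cos22.2° = 44.9 kN/m
Resisting force R = c_j·L + N'·tanφ_j = 0·4.5 + 89.8·tan17.8° = 0.0 + 28.8 = 28.8 kN/m
FS = R / T = 28.8 / 44.9 = 0.642

FS = 0.64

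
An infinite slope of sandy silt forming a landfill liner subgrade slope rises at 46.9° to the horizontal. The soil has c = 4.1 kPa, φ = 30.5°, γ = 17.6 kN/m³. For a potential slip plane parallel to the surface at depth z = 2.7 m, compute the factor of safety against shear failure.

For an infinite slope with a slip plane parallel to the surface (no pore pressure): FS = [c + γz cos²β tanφ] / [γz sinβ cosβ].
γz = 17.6·2.7 = 47.52 kN/m²
Numerator = 4.1 + 47.52·cos²46.9°·tan30.5° = 4.1 + 47.52·0.4669·0.5890 = 17.168 kPa
Denominator = 47.52·sin46.9°·cos46.9° = 47.52·0.7302·0.6833 = 23.708 kPa
FS = 17.168 / 23.708 = 0.724

FS = 0.72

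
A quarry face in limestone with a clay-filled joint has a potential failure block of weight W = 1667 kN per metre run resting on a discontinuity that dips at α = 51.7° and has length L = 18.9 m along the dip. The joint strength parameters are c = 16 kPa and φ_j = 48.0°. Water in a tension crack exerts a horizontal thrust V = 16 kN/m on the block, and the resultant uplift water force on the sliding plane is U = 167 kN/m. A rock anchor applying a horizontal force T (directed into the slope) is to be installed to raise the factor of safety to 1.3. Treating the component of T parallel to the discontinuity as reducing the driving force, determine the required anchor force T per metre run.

T = 276 kN/m

Resolving forces along and normal to the sliding plane, with the horizontal anchor force T adding T·sinα to the effective normal force and T·cosα acting up the plane against the driving force:
FS = [cL + (W cosα − U − V sinα + T sinα) tanφ_j] / [W sinα + V cosα − T cosα]
Without the anchor: N' = 853.6 kN/m, driving T_d = 1318.1 kN/m, resisting R = 16·18.9 + 853.6·tan48.0° = 1250.4 kN/m, FS = 0.95.
Setting FS = 1.3 and solving for T:
1.3·(1318.1 − T cos51.7°) = 1250.4 + T sin51.7°·tan48.0°
T·(sin51.7°·tan48.0° + 1.3·cos51.7°) = 1.3·1318.1 − 1250.4
T·(0.7848·1.1106 + 1.3·0.6198) = 1713.6 − 1250.4 = 463.1
T·1.6773 = 463.1
T = 276.1 kN/m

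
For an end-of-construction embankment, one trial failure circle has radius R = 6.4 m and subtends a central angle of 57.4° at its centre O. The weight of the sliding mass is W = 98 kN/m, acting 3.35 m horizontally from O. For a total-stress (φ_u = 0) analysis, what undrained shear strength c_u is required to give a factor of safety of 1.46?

FS = c_u·L_a·R / (W·d), so c_u = FS·W·d / (L_a·R).
Arc length L_a = R·θ = 6.4·(57.4°·π/180) = 6.4·1.0018 = 6.41 m
c_u = 1.46·98·3.35 / (6.41·6.4) = 479.3 / 41.03 = 11.68 kPa

c_u = 11.7 kPa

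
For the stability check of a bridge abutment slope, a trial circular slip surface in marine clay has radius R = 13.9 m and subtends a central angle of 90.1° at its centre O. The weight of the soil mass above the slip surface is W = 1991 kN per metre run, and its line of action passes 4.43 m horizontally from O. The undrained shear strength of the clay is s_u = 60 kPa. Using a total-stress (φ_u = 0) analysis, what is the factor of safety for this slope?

FS = 2.07

Taking moments about the centre O, the resisting moment is provided by the undrained shear strength acting along the arc:
Arc length L_a = R·θ = 13.9·(90.1°·π/180) = 13.9·1.5725 = 21.86 m
M_R = s_u·L_a·R = 60·21.86·13.9 = 18229.8 kN·m/m
M_D = W·d = 1991·4.43 = 8820.1 kN·m/m
FS = M_R / M_D = 18229.8 / 8820.1 = 2.067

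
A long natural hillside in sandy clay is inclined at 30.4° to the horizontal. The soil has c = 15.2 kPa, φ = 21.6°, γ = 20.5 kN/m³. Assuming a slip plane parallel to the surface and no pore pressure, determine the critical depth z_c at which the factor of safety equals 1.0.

Setting FS = 1.00 in FS = [c + γz cos²β tanφ] / [γz sinβ cosβ] and solving for z:
z = c / [γ cosβ (FS·sinβ − cosβ·tanφ)]
  = 15.2 / [20.5·cos30.4°·(1.00·sin30.4° − cos30.4°·tan21.6°)]
  = 15.2 / [20.5·0.8625·(1.00·0.5060 − 0.8625·0.3959)]
  = 15.2 / 2.9093 = 5.225 m

z_c = 5.22 m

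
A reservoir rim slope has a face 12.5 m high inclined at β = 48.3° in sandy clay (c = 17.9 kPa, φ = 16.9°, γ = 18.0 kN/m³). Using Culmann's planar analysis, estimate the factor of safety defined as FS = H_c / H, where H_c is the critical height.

H_c = (4c/γ) · sinβ cosφ / [1 − cos(β − φ)]
    = (4·17.9/18.0) · sin48.3°·cos16.9° / [1 − cos31.4°]
    = 3.978 · 0.7144 / 0.1464 = 19.40 m
FS = H_c / H = 19.40 / 12.5 = 1.552

FS = 1.55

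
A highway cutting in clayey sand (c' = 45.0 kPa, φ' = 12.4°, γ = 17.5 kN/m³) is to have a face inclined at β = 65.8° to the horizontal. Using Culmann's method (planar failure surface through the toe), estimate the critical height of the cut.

Culmann's analysis gives the critical failure plane at α_cr = (β + φ')/2 = (65.8 + 12.4)/2 = 39.1°, and the critical height
H_c = (4c'/γ) · sinβ cosφ' / [1 − cos(β − φ')]
    = (4·45.0/17.5) · sin65.8°·cos12.4° / [1 − cos(53.4°)]
    = 10.286 · 0.9121·0.9767 / [1 − 0.5962]
    = 10.286 · 0.8908 / 0.4038
    = 22.69 m

H_c = 22.69 m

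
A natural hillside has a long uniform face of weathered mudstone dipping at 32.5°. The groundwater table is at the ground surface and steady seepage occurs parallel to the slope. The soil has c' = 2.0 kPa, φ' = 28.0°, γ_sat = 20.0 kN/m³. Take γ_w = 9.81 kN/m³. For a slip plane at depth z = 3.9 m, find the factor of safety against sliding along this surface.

FS = 0.48

With seepage parallel to the slope and the water table at the surface, the effective normal stress on the slip plane uses the buoyant unit weight γ' = γ_sat − γ_w while the driving shear stress uses γ_sat:
FS = [c' + γ' z cos²β tanφ'] / [γ_sat z sinβ cosβ]
γ' = 20.0 − 9.81 = 10.19 kN/m³
Numerator = 2.0 + 10.19·3.9·cos²32.5°·tan28.0° = 2.0 + 10.19·3.9·0.7113·0.5317 = 17.030 kPa
Denominator = 20.0·3.9·sin32.5°·cos32.5° = 20.0·3.9·0.5373·0.8434 = 35.346 kPa
FS = 17.030 / 35.346 = 0.482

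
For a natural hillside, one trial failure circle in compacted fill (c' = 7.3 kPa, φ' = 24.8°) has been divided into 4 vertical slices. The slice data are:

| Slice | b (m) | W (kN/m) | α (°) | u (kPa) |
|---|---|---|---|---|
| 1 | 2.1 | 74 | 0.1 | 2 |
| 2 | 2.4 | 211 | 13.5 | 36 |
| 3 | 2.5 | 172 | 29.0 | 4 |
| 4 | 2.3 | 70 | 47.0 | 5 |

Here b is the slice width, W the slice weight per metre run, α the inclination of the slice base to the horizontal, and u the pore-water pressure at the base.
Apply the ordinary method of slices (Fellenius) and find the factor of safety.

Ordinary method of slices: FS = Σ[c'·Δl_i + (W_i cosα_i − u_i·Δl_i)·tanφ'] / Σ W_i sinα_i, with Δl_i = b_i / cosα_i.
Slice 1: Δl = 2.1/cos0.1° = 2.100 m; N'_1 = 74·cos0.1° − 2·2.100 = 69.8; c'Δl = 15.33; W sinα = 0.1
Slice 2: Δl = 2.4/cos13.5° = 2.468 m; N'_2 = 211·cos13.5° − 36·2.468 = 116.3; c'Δl = 18.02; W sinα = 49.3
Slice 3: Δl = 2.5/cos29.0° = 2.858 m; N'_3 = 172·cos29.0° − 4·2.858 = 139.0; c'Δl = 20.87; W sinα = 83.4
Slice 4: Δl = 2.3/cos47.0° = 3.372 m; N'_4 = 70·cos47.0° − 5·3.372 = 30.9; c'Δl = 24.62; W sinα = 51.2
Σc'Δl = 78.8 kN/m; ΣN' = 356.0 kN/m; ΣW sinα = 184.0 kN/m
Resisting = 78.8 + 356.0·tan24.8° = 78.8 + 164.5 = 243.3 kN/m
FS = 243.3 / 184.0 = 1.323

FS = 1.32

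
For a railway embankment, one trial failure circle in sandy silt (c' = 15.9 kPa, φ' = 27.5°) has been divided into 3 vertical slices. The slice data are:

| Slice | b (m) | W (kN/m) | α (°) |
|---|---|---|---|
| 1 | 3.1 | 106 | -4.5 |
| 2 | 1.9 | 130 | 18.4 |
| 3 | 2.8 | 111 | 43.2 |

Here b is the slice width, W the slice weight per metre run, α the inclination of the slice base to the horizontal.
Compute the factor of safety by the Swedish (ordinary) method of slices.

FS = 2.79

Ordinary method of slices: FS = Σ[c'·Δl_i + (W_i cosα_i)·tanφ'] / Σ W_i sinα_i, with Δl_i = b_i / cosα_i.
Slice 1: Δl = 3.1/cos(-4.5°) = 3.110 m; N'_1 = 106·cos(-4.5°) = 105.7; c'Δl = 49.44; W sinα = -8.3
Slice 2: Δl = 1.9/cos18.4° = 2.002 m; N'_2 = 130·cos18.4° = 123.4; c'Δl = 31.84; W sinα = 41.0
Slice 3: Δl = 2.8/cos43.2° = 3.841 m; N'_3 = 111·cos43.2° = 80.9; c'Δl = 61.07; W sinα = 76.0
Σc'Δl = 142.4 kN/m; ΣN' = 309.9 kN/m; ΣW sinα = 108.7 kN/m
Resisting = 142.4 + 309.9·tan27.5° = 142.4 + 161.3 = 303.7 kN/m
FS = 303.7 / 108.7 = 2.794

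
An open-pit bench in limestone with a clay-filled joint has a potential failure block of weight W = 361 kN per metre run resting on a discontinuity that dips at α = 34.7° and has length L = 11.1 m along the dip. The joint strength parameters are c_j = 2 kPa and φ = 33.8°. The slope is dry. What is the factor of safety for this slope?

Resolving the block weight along and normal to the plane and applying the Mohr–Coulomb strength on the joint:
N' = W cosα = 361·cos34.7° = 296.8 kN/m
Driving force T = W sinα = 361·sin34.7° = 205.5 kN/m
Resisting force R = c_j·L + N'·tanφ = 2·11.1 + 296.8·tan33.8° = 22.2 + 198.7 = 220.9 kN/m
FS = R / T = 220.9 / 205.5 = 1.075

FS = 1.07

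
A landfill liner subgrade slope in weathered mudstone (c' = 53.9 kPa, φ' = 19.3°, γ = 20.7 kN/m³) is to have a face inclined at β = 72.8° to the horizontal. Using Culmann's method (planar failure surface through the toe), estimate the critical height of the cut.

Culmann's analysis gives the critical failure plane at α_cr = (β + φ')/2 = (72.8 + 19.3)/2 = 46.0°, and the critical height
H_c = (4c'/γ) · sinβ cosφ' / [1 − cos(β − φ')]
    = (4·53.9/20.7) · sin72.8°·cos19.3° / [1 − cos(53.5°)]
    = 10.415 · 0.9553·0.9438 / [1 − 0.5948]
    = 10.415 · 0.9016 / 0.4052
    = 23.18 m

H_c = 23.18 m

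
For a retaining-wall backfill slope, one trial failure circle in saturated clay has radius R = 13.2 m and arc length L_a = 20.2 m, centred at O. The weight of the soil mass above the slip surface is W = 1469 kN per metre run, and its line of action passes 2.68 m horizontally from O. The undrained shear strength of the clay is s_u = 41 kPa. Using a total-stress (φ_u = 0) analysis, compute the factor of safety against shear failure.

Taking moments about the centre O, the resisting moment is provided by the undrained shear strength acting along the arc:
M_R = s_u·L_a·R = 41·20.20·13.2 = 10932.2 kN·m/m
M_D = W·d = 1469·2.68 = 3936.9 kN·m/m
FS = M_R / M_D = 10932.2 / 3936.9 = 2.777

FS = 2.78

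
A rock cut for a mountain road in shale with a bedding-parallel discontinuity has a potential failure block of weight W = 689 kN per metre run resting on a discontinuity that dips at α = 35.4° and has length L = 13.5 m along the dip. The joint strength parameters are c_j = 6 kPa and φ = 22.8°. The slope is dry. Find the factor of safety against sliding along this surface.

Resolving the block weight along and normal to the plane and applying the Mohr–Coulomb strength on the joint:
N' = W cosα = 689·cos35.4° = 561.6 kN/m
Driving force T = W sinα = 689·sin35.4° = 399.1 kN/m
Resisting force R = c_j·L + N'·tanφ = 6·13.5 + 561.6·tan22.8° = 81.0 + 236.1 = 317.1 kN/m
FS = R / T = 317.1 / 399.1 = 0.794

FS = 0.79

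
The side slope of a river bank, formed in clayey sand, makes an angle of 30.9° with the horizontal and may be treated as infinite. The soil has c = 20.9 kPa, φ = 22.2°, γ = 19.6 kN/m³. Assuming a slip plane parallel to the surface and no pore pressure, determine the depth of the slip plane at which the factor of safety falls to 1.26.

z = 4.19 m

Setting FS = 1.26 in FS = [c + γz cos²β tanφ] / [γz sinβ cosβ] and solving for z:
z = c / [γ cosβ (FS·sinβ − cosβ·tanφ)]
  = 20.9 / [19.6·cos30.9°·(1.26·sin30.9° − cos30.9°·tan22.2°)]
  = 20.9 / [19.6·0.8581·(1.26·0.5135 − 0.8581·0.4081)]
  = 20.9 / 4.9932 = 4.186 m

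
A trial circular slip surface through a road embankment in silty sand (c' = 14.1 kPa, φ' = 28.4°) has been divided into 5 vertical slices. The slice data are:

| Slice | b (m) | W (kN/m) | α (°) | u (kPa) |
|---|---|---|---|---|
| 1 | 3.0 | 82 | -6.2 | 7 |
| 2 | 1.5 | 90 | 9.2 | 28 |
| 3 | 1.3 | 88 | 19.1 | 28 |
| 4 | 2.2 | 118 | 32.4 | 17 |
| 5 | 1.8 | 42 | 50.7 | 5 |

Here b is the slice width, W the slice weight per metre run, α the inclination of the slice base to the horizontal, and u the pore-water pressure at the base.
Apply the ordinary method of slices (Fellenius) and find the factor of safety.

FS = 2.14

Ordinary method of slices: FS = Σ[c'·Δl_i + (W_i cosα_i − u_i·Δl_i)·tanφ'] / Σ W_i sinα_i, with Δl_i = b_i / cosα_i.
Slice 1: Δl = 3.0/cos(-6.2°) = 3.018 m; N'_1 = 82·cos(-6.2°) − 7·3.018 = 60.4; c'Δl = 42.55; W sinα = -8.9
Slice 2: Δl = 1.5/cos9.2° = 1.520 m; N'_2 = 90·cos9.2° − 28·1.520 = 46.3; c'Δl = 21.43; W sinα = 14.4
Slice 3: Δl = 1.3/cos19.1° = 1.376 m; N'_3 = 88·cos19.1° − 28·1.376 = 44.6; c'Δl = 19.40; W sinα = 28.8
Slice 4: Δl = 2.2/cos32.4° = 2.606 m; N'_4 = 118·cos32.4° − 17·2.606 = 55.3; c'Δl = 36.74; W sinα = 63.2
Slice 5: Δl = 1.8/cos50.7° = 2.842 m; N'_5 = 42·cos50.7° − 5·2.842 = 12.4; c'Δl = 40.07; W sinα = 32.5
Σc'Δl = 160.2 kN/m; ΣN' = 219.1 kN/m; ΣW sinα = 130.1 kN/m
Resisting = 160.2 + 219.1·tan28.4° = 160.2 + 118.4 = 278.6 kN/m
FS = 278.6 / 130.1 = 2.142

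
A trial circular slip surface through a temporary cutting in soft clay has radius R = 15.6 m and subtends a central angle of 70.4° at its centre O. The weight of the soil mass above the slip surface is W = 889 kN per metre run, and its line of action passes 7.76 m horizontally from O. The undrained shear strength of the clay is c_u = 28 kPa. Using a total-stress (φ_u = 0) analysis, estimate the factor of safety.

Taking moments about the centre O, the resisting moment is provided by the undrained shear strength acting along the arc:
Arc length L_a = R·θ = 15.6·(70.4°·π/180) = 15.6·1.2287 = 19.17 m
M_R = c_u·L_a·R = 28·19.17·15.6 = 8372.5 kN·m/m
M_D = W·d = 889·7.76 = 6898.6 kN·m/m
FS = M_R / M_D = 8372.5 / 6898.6 = 1.214

FS = 1.21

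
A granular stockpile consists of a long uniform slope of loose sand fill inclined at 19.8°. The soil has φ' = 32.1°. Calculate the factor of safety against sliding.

For a dry cohesionless infinite slope the factor of safety is FS = tanφ' / tanβ.
FS = tan32.1° / tan19.8° = 0.6273 / 0.3600 = 1.742

FS = 1.74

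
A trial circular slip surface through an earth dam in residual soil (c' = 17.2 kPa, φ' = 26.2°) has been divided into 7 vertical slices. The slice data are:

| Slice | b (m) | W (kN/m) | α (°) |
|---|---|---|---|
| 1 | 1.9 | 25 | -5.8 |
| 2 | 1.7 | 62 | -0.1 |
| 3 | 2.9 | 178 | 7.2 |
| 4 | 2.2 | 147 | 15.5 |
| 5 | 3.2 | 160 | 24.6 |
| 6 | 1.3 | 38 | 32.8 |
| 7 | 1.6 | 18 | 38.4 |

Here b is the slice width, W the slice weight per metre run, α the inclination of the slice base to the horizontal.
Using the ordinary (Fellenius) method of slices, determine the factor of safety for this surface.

Ordinary method of slices: FS = Σ[c'·Δl_i + (W_i cosα_i)·tanφ'] / Σ W_i sinα_i, with Δl_i = b_i / cosα_i.
Slice 1: Δl = 1.9/cos(-5.8°) = 1.910 m; N'_1 = 25·cos(-5.8°) = 24.9; c'Δl = 32.85; W sinα = -2.5
Slice 2: Δl = 1.7/cos(-0.1°) = 1.700 m; N'_2 = 62·cos(-0.1°) = 62.0; c'Δl = 29.24; W sinα = -0.1
Slice 3: Δl = 2.9/cos7.2° = 2.923 m; N'_3 = 178·cos7.2° = 176.6; c'Δl = 50.28; W sinα = 22.3
Slice 4: Δl = 2.2/cos15.5° = 2.283 m; N'_4 = 147·cos15.5° = 141.7; c'Δl = 39.27; W sinα = 39.3
Slice 5: Δl = 3.2/cos24.6° = 3.519 m; N'_5 = 160·cos24.6° = 145.5; c'Δl = 60.53; W sinα = 66.6
Slice 6: Δl = 1.3/cos32.8° = 1.547 m; N'_6 = 38·cos32.8° = 31.9; c'Δl = 26.60; W sinα = 20.6
Slice 7: Δl = 1.6/cos38.4° = 2.042 m; N'_7 = 18·cos38.4° = 14.1; c'Δl = 35.12; W sinα = 11.2
Σc'Δl = 273.9 kN/m; ΣN' = 596.6 kN/m; ΣW sinα = 157.3 kN/m
Resisting = 273.9 + 596.6·tan26.2° = 273.9 + 293.6 = 567.5 kN/m
FS = 567.5 / 157.3 = 3.607

FS = 3.61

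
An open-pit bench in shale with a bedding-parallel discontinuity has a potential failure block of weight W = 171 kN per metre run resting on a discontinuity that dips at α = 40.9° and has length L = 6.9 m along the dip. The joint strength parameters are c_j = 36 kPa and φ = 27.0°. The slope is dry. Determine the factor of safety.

Resolving the block weight along and normal to the plane and applying the Mohr–Coulomb strength on the joint:
N' = W cosα = 171·cos40.9° = 129.3 kN/m
Driving force T = W sinα = 171·sin40.9° = 112.0 kN/m
Resisting force R = c_j·L + N'·tanφ = 36·6.9 + 129.3·tan27.0° = 248.4 + 65.9 = 314.3 kN/m
FS = R / T = 314.3 / 112.0 = 2.807

FS = 2.81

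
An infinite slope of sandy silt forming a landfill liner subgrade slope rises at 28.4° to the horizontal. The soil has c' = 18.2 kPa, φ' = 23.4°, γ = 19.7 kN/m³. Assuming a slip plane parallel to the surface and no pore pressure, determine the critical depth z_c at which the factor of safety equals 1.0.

Setting FS = 1.00 in FS = [c' + γz cos²β tanφ'] / [γz sinβ cosβ] and solving for z:
z = c' / [γ cosβ (FS·sinβ − cosβ·tanφ')]
  = 18.2 / [19.7·cos28.4°·(1.00·sin28.4° − cos28.4°·tan23.4°)]
  = 18.2 / [19.7·0.8796·(1.00·0.4756 − 0.8796·0.4327)]
  = 18.2 / 1.6457 = 11.059 m

z_c = 11.06 m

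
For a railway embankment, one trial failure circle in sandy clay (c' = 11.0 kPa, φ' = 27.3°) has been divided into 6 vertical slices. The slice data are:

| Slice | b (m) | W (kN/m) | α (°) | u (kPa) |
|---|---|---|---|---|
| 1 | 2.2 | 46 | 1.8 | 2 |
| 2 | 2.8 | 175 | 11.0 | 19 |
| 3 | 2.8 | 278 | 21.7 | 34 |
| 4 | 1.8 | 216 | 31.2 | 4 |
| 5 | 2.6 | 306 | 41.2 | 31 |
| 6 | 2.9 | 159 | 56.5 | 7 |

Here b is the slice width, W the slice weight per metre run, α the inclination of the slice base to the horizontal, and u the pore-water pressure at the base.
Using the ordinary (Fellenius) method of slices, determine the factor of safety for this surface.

Ordinary method of slices: FS = Σ[c'·Δl_i + (W_i cosα_i − u_i·Δl_i)·tanφ'] / Σ W_i sinα_i, with Δl_i = b_i / cosα_i.
Slice 1: Δl = 2.2/cos1.8° = 2.201 m; N'_1 = 46·cos1.8° − 2·2.201 = 41.6; c'Δl = 24.21; W sinα = 1.4
Slice 2: Δl = 2.8/cos11.0° = 2.852 m; N'_2 = 175·cos11.0° − 19·2.852 = 117.6; c'Δl = 31.38; W sinα = 33.4
Slice 3: Δl = 2.8/cos21.7° = 3.014 m; N'_3 = 278·cos21.7° − 34·3.014 = 155.8; c'Δl = 33.15; W sinα = 102.8
Slice 4: Δl = 1.8/cos31.2° = 2.104 m; N'_4 = 216·cos31.2° − 4·2.104 = 176.3; c'Δl = 23.15; W sinα = 111.9
Slice 5: Δl = 2.6/cos41.2° = 3.456 m; N'_5 = 306·cos41.2° − 31·3.456 = 123.1; c'Δl = 38.01; W sinα = 201.6
Slice 6: Δl = 2.9/cos56.5° = 5.254 m; N'_6 = 159·cos56.5° − 7·5.254 = 51.0; c'Δl = 57.80; W sinα = 132.6
Σc'Δl = 207.7 kN/m; ΣN' = 665.4 kN/m; ΣW sinα = 583.7 kN/m
Resisting = 207.7 + 665.4·tan27.3° = 207.7 + 343.5 = 551.2 kN/m
FS = 551.2 / 583.7 = 0.944

FS = 0.94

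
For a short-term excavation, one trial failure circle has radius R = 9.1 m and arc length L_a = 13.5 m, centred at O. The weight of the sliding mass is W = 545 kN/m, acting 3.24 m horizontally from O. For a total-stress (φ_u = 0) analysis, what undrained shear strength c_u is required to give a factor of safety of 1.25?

c_u = 18.0 kPa

FS = c_u·L_a·R / (W·d), so c_u = FS·W·d / (L_a·R).
c_u = 1.25·545·3.24 / (13.50·9.1) = 2207.2 / 122.85 = 17.97 kPa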